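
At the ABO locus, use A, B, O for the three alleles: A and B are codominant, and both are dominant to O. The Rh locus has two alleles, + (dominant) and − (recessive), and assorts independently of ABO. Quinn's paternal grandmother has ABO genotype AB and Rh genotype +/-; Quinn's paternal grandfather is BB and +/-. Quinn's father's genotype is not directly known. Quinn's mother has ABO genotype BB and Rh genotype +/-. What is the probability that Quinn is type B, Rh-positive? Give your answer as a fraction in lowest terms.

9/16

Quinn's father's ABO genotype from AB × BB: 1/2 AB, 1/2 BB.
Crossing each possibility with the mother BB and summing P(type B): 1/2·1/2 + 1/2·1 = 3/4.
Similarly for Rh via the father's Rh distribution: P(Rh+) = 3/4.
Independent loci: 3/4 × 3/4 = 9/16.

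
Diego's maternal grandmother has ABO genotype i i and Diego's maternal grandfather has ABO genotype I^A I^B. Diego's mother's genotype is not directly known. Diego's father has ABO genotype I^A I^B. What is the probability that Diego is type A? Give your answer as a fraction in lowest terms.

3/8

Diego's mother's ABO genotype from i i × I^A I^B: 1/2 I^A i, 1/2 I^B i.
Crossing each possibility with the father I^A I^B and summing P(type A): 1/2·1/2 + 1/2·1/4 = 3/8.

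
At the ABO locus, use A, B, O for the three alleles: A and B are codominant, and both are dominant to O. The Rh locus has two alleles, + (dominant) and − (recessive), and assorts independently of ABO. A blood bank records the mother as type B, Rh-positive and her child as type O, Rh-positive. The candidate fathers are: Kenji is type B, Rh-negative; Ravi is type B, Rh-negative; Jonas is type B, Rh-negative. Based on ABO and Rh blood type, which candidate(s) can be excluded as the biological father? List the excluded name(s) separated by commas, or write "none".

none

A candidate is excluded only if no genotype consistent with his phenotype could produce a type O, Rh-positive child with a type B, Rh-positive mother.
Every candidate has at least one consistent genotype combination, so none can be excluded.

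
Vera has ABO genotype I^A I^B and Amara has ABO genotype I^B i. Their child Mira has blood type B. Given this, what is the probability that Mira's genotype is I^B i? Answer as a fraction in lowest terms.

Cross I^A I^B × I^B i → 1/4 I^A I^B, 1/4 I^A i, 1/4 I^B I^B, 1/4 I^B i.
Type-B genotypes among offspring: I^B I^B (1/4), I^B i (1/4); total 1/2.
P(I^B i | type B) = (1/4) / (1/2) = 1/2.

1/2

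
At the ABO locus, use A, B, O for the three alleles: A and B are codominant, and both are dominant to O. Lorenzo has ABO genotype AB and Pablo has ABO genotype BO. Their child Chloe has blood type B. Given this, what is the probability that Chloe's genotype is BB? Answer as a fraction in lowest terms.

1/2

Cross AB × BO → 1/4 AB, 1/4 AO, 1/4 BB, 1/4 BO.
Type-B genotypes among offspring: BB (1/4), BO (1/4); total 1/2.
P(BB | type B) = (1/4) / (1/2) = 1/2.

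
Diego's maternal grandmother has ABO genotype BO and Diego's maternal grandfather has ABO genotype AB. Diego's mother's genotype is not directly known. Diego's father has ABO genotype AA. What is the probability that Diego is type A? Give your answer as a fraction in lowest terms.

Diego's mother's ABO genotype from BO × AB: 1/4 AB, 1/4 AO, 1/4 BB, 1/4 BO.
Crossing each possibility with the father AA and summing P(type A): 1/4·1/2 + 1/4·1 + 1/4·0 + 1/4·1/2 = 1/2.

1/2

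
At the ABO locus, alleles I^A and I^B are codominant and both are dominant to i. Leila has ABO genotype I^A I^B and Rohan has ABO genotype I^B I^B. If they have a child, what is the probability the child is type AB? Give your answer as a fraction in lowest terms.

ABO cross I^A I^B × I^B I^B → offspring phenotypes: 1/2 B, 1/2 AB.
So P(type AB) = 1/2.

1/2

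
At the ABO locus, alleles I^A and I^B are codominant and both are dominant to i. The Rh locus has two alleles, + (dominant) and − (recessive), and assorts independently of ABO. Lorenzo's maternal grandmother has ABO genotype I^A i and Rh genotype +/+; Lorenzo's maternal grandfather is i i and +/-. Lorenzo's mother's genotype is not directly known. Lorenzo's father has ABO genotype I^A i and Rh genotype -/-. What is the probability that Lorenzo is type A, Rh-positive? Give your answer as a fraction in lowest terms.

Lorenzo's mother's ABO genotype from I^A i × i i: 1/2 I^A i, 1/2 i i.
Crossing each possibility with the father I^A i and summing P(type A): 1/2·3/4 + 1/2·1/2 = 5/8.
Similarly for Rh via the mother's Rh distribution: P(Rh+) = 3/4.
Independent loci: 5/8 × 3/4 = 15/32.

15/32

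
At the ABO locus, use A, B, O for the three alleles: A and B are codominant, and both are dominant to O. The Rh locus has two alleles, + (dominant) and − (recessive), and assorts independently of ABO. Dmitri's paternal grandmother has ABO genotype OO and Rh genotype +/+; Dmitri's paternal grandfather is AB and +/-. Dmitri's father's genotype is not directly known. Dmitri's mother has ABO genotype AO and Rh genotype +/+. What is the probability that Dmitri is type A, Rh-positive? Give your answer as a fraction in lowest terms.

1/2

Dmitri's father's ABO genotype from OO × AB: 1/2 AO, 1/2 BO.
Crossing each possibility with the mother AO and summing P(type A): 1/2·3/4 + 1/2·1/4 = 1/2.
Similarly for Rh via the father's Rh distribution: P(Rh+) = 1.
Independent loci: 1/2 × 1 = 1/2.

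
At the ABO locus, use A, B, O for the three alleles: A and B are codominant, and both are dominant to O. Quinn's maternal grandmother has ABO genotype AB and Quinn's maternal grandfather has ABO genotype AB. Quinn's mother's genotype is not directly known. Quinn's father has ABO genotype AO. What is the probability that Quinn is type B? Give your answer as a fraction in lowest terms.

Quinn's mother's ABO genotype from AB × AB: 1/4 AA, 1/2 AB, 1/4 BB.
Crossing each possibility with the father AO and summing P(type B): 1/4·0 + 1/2·1/4 + 1/4·1/2 = 1/4.

1/4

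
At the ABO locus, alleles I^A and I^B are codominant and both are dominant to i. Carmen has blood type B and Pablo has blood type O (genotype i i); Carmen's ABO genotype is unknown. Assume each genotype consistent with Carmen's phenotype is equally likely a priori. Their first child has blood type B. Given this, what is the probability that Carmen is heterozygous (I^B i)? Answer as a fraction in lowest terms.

1/3

Possible genotypes: Carmen ∈ {I^B I^B, I^B i}; Pablo ∈ {i i}.
Weight each parental genotype pair by prior × P(type-B child):
  I^B I^B × i i: posterior weight 2/3.
  I^B i × i i: posterior weight 1/3.
Sum the posterior weight over pairs where Carmen is I^B i: 1/3.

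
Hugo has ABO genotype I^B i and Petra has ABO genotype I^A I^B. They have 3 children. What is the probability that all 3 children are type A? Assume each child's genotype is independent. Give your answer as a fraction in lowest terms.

ABO cross I^B i × I^A I^B → 1/4 A, 1/2 B, 1/4 AB.
So P(type A) = 1/4 per child.
All 3 independent: (1/4)^3 = 1/64.

1/64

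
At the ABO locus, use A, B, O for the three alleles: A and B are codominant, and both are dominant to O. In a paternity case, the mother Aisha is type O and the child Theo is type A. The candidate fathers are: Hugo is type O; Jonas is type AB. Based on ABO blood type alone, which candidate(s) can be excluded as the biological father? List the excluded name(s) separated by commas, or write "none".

Hugo

A candidate is excluded only if no genotype consistent with his phenotype could produce a type A child with a type O mother.
Hugo (type O): no genotype consistent with that phenotype can produce a type-A child with a type-O mother.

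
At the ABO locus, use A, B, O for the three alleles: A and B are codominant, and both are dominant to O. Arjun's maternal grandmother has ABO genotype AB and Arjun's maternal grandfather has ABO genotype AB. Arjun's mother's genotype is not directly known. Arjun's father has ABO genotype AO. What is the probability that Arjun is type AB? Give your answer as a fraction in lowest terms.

1/4

Arjun's mother's ABO genotype from AB × AB: 1/4 AA, 1/2 AB, 1/4 BB.
Crossing each possibility with the father AO and summing P(type AB): 1/4·0 + 1/2·1/4 + 1/4·1/2 = 1/4.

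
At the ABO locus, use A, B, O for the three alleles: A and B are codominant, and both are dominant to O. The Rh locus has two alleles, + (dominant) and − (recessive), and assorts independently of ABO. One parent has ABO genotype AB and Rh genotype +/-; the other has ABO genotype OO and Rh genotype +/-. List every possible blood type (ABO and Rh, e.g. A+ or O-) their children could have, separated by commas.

Gametes from AB × OO give offspring ABO genotypes AO, BO, i.e. phenotypes A, B.
Rh cross +/- × +/- → phenotypes Rh+, Rh-.
Combining independently: A+, A-, B+, B-.

A+, A-, B+, B-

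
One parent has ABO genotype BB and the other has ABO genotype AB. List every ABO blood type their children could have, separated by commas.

B, AB

Gametes from BB × AB give offspring ABO genotypes AB, BB, i.e. phenotypes B, AB.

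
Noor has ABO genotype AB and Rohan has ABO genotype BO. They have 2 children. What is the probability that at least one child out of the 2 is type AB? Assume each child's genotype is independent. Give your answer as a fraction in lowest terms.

7/16

ABO cross AB × BO → 1/4 A, 1/2 B, 1/4 AB.
So P(type AB) = 1/4 per child.
P(none) = (3/4)^2 = 9/16; P(at least one) = 1 − 9/16 = 7/16.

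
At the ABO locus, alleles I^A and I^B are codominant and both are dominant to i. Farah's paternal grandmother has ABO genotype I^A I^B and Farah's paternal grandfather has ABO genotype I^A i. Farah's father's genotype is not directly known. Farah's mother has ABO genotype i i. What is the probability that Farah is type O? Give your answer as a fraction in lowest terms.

1/4

Farah's father's ABO genotype from I^A I^B × I^A i: 1/4 I^A I^A, 1/4 I^A I^B, 1/4 I^A i, 1/4 I^B i.
Crossing each possibility with the mother i i and summing P(type O): 1/4·0 + 1/4·0 + 1/4·1/2 + 1/4·1/2 = 1/4.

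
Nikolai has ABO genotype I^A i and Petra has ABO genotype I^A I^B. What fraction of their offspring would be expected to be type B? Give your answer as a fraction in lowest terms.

1/4

ABO cross I^A i × I^A I^B → offspring phenotypes: 1/2 A, 1/4 B, 1/4 AB.
So P(type B) = 1/4.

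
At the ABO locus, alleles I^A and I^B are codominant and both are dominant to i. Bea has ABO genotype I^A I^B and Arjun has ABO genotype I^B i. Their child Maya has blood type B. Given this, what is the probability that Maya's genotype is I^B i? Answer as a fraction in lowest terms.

1/2

Cross I^A I^B × I^B i → 1/4 I^A I^B, 1/4 I^A i, 1/4 I^B I^B, 1/4 I^B i.
Type-B genotypes among offspring: I^B I^B (1/4), I^B i (1/4); total 1/2.
P(I^B i | type B) = (1/4) / (1/2) = 1/2.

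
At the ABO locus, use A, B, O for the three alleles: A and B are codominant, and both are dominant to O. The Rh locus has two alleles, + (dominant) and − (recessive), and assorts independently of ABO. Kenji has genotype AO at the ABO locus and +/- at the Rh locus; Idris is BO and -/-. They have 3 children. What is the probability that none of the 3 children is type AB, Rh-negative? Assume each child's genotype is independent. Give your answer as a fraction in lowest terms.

343/512

ABO cross AO × BO → 1/4 O, 1/4 A, 1/4 B, 1/4 AB.
Rh cross +/- × -/- → 1/2 Rh+, 1/2 Rh-; so P(type AB, Rh-negative) = 1/4 × 1/2 = 1/8 per child.
P(not type AB, Rh-negative) = 7/8 for one child; (7/8)^3 = 343/512.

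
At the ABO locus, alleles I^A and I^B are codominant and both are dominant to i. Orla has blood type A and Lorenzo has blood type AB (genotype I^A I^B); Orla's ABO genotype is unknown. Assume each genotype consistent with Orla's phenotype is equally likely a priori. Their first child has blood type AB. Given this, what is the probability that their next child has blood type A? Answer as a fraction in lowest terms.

1/2

Possible genotypes: Orla ∈ {I^A I^A, I^A i}; Lorenzo ∈ {I^A I^B}.
Weight each parental genotype pair by prior × P(type-AB child):
  I^A I^A × I^A I^B: posterior weight 2/3; P(next child type A) = 1/2.
  I^A i × I^A I^B: posterior weight 1/3; P(next child type A) = 1/2.
Weighted sum = 1/2.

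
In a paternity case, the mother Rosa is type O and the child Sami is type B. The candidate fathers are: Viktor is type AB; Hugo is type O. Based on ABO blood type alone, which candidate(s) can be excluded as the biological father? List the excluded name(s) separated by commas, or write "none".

Hugo

A candidate is excluded only if no genotype consistent with his phenotype could produce a type B child with a type O mother.
Hugo (type O): no genotype consistent with that phenotype can produce a type-B child with a type-O mother.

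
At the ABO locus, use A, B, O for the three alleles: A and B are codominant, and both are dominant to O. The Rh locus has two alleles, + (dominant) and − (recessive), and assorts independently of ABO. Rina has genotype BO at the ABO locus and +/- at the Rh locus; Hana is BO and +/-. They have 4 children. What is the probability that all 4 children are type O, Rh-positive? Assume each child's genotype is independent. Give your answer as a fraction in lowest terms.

ABO cross BO × BO → 1/4 O, 3/4 B.
Rh cross +/- × +/- → 3/4 Rh+, 1/4 Rh-; so P(type O, Rh-positive) = 1/4 × 3/4 = 3/16 per child.
All 4 independent: (3/16)^4 = 81/65536.

81/65536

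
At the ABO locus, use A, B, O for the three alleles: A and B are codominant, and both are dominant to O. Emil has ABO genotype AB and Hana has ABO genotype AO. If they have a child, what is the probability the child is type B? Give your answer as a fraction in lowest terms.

1/4

ABO cross AB × AO → offspring phenotypes: 1/2 A, 1/4 B, 1/4 AB.
So P(type B) = 1/4.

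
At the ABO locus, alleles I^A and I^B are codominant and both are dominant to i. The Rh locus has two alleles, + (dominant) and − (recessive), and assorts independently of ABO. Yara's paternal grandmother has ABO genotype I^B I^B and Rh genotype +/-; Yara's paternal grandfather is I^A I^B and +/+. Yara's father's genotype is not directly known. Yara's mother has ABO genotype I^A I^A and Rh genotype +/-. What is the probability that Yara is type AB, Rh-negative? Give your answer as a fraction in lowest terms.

Yara's father's ABO genotype from I^B I^B × I^A I^B: 1/2 I^A I^B, 1/2 I^B I^B.
Crossing each possibility with the mother I^A I^A and summing P(type AB): 1/2·1/2 + 1/2·1 = 3/4.
Similarly for Rh via the father's Rh distribution: P(Rh-) = 1/8.
Independent loci: 3/4 × 1/8 = 3/32.

3/32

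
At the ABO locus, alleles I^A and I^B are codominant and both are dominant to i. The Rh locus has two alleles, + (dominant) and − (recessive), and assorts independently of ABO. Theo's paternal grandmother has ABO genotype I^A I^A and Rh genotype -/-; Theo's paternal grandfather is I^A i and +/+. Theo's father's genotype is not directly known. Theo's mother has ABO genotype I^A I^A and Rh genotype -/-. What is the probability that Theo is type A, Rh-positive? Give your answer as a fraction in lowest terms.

Theo's father's ABO genotype from I^A I^A × I^A i: 1/2 I^A I^A, 1/2 I^A i.
Crossing each possibility with the mother I^A I^A and summing P(type A): 1/2·1 + 1/2·1 = 1.
Similarly for Rh via the father's Rh distribution: P(Rh+) = 1/2.
Independent loci: 1 × 1/2 = 1/2.

1/2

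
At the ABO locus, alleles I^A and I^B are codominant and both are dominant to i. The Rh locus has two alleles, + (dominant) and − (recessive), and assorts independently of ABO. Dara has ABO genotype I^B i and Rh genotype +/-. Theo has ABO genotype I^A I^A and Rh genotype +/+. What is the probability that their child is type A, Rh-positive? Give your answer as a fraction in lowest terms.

1/2

ABO cross I^B i × I^A I^A → offspring phenotypes: 1/2 A, 1/2 AB.
Rh cross +/- × +/+ → 1 Rh+.
Independent loci: P(type A, Rh-positive) = 1/2 × 1 = 1/2.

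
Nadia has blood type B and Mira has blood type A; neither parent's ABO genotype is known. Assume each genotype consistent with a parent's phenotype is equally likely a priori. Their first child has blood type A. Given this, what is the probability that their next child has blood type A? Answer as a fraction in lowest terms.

5/12

Possible genotypes: Nadia ∈ {I^B I^B, I^B i}; Mira ∈ {I^A I^A, I^A i}.
Weight each parental genotype pair by prior × P(type-A child):
  I^B i × I^A I^A: posterior weight 2/3; P(next child type A) = 1/2.
  I^B i × I^A i: posterior weight 1/3; P(next child type A) = 1/4.
Weighted sum = 5/12.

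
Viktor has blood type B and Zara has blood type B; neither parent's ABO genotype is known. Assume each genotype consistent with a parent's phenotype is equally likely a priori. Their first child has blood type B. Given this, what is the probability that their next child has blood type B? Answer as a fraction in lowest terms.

19/20

Possible genotypes: Viktor ∈ {I^B I^B, I^B i}; Zara ∈ {I^B I^B, I^B i}.
Weight each parental genotype pair by prior × P(type-B child):
  I^B I^B × I^B I^B: posterior weight 4/15; P(next child type B) = 1.
  I^B I^B × I^B i: posterior weight 4/15; P(next child type B) = 1.
  I^B i × I^B I^B: posterior weight 4/15; P(next child type B) = 1.
  I^B i × I^B i: posterior weight 1/5; P(next child type B) = 3/4.
Weighted sum = 19/20.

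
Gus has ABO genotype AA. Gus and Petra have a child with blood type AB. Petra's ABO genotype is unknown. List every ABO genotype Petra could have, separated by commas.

For each candidate genotype of Petra, check whether crossing it with AA can produce every observed child phenotype.
  AA → possible child types {A} ✗
  AB → possible child types {A, AB} ✓
  AO → possible child types {A} ✗
  BB → possible child types {AB} ✓
  BO → possible child types {A, AB} ✓
  OO → possible child types {A} ✗

AB, BB, BO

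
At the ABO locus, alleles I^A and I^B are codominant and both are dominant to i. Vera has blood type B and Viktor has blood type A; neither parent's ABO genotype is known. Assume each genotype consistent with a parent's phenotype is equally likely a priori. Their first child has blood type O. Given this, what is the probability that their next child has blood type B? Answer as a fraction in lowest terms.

1/4

Possible genotypes: Vera ∈ {I^B I^B, I^B i}; Viktor ∈ {I^A I^A, I^A i}.
Weight each parental genotype pair by prior × P(type-O child):
  I^B i × I^A i: posterior weight 1; P(next child type B) = 1/4.
Weighted sum = 1/4.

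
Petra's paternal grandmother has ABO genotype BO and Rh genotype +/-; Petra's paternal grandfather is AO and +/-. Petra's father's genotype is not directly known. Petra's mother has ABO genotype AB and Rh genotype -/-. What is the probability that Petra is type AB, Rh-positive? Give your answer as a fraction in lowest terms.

Petra's father's ABO genotype from BO × AO: 1/4 AB, 1/4 AO, 1/4 BO, 1/4 OO.
Crossing each possibility with the mother AB and summing P(type AB): 1/4·1/2 + 1/4·1/4 + 1/4·1/4 + 1/4·0 = 1/4.
Similarly for Rh via the father's Rh distribution: P(Rh+) = 1/2.
Independent loci: 1/4 × 1/2 = 1/8.

1/8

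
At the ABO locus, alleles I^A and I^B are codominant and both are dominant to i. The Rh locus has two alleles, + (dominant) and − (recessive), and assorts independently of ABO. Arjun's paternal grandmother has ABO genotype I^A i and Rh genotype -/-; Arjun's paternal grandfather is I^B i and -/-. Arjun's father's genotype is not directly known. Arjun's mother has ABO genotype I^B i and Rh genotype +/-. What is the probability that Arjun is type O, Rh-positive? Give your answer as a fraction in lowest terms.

1/8

Arjun's father's ABO genotype from I^A i × I^B i: 1/4 I^A I^B, 1/4 I^A i, 1/4 I^B i, 1/4 i i.
Crossing each possibility with the mother I^B i and summing P(type O): 1/4·0 + 1/4·1/4 + 1/4·1/4 + 1/4·1/2 = 1/4.
Similarly for Rh via the father's Rh distribution: P(Rh+) = 1/2.
Independent loci: 1/4 × 1/2 = 1/8.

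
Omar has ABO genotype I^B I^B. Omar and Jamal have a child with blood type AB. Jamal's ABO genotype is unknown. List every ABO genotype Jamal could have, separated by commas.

I^A I^A, I^A I^B, I^A i

For each candidate genotype of Jamal, check whether crossing it with I^B I^B can produce every observed child phenotype.
  I^A I^A → possible child types {AB} ✓
  I^A I^B → possible child types {B, AB} ✓
  I^A i → possible child types {B, AB} ✓
  I^B I^B → possible child types {B} ✗
  I^B i → possible child types {B} ✗
  i i → possible child types {B} ✗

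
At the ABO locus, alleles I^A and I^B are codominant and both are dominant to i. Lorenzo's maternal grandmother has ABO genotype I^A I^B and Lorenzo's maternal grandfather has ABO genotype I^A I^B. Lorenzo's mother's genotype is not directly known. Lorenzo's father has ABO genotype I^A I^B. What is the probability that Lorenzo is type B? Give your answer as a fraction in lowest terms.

Lorenzo's mother's ABO genotype from I^A I^B × I^A I^B: 1/4 I^A I^A, 1/2 I^A I^B, 1/4 I^B I^B.
Crossing each possibility with the father I^A I^B and summing P(type B): 1/4·0 + 1/2·1/4 + 1/4·1/2 = 1/4.

1/4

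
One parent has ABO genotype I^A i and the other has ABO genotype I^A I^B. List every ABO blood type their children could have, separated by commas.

Gametes from I^A i × I^A I^B give offspring ABO genotypes I^A I^A, I^A I^B, I^A i, I^B i, i.e. phenotypes A, B, AB.

A, B, AB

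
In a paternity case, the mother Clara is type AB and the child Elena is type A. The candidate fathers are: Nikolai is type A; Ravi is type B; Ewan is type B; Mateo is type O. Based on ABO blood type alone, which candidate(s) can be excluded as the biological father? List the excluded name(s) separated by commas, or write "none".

A candidate is excluded only if no genotype consistent with his phenotype could produce a type A child with a type AB mother.
Every candidate has at least one consistent genotype combination, so none can be excluded.

none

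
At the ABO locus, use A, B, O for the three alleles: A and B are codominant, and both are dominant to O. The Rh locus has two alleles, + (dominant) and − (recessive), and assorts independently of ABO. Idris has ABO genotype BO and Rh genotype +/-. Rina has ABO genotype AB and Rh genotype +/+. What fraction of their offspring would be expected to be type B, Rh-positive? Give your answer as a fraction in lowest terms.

1/2

ABO cross BO × AB → offspring phenotypes: 1/4 A, 1/2 B, 1/4 AB.
Rh cross +/- × +/+ → 1 Rh+.
Independent loci: P(type B, Rh-positive) = 1/2 × 1 = 1/2.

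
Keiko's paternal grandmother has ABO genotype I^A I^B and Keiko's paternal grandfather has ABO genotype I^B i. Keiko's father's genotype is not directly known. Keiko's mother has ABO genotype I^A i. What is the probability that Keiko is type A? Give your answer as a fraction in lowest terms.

Keiko's father's ABO genotype from I^A I^B × I^B i: 1/4 I^A I^B, 1/4 I^A i, 1/4 I^B I^B, 1/4 I^B i.
Crossing each possibility with the mother I^A i and summing P(type A): 1/4·1/2 + 1/4·3/4 + 1/4·0 + 1/4·1/4 = 3/8.

3/8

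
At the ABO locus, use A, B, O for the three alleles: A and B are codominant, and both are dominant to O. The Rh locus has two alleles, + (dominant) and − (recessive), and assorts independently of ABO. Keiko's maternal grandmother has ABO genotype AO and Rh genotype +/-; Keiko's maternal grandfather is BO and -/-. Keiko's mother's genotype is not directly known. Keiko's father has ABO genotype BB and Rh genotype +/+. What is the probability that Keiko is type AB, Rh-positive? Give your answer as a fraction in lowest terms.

Keiko's mother's ABO genotype from AO × BO: 1/4 AB, 1/4 AO, 1/4 BO, 1/4 OO.
Crossing each possibility with the father BB and summing P(type AB): 1/4·1/2 + 1/4·1/2 + 1/4·0 + 1/4·0 = 1/4.
Similarly for Rh via the mother's Rh distribution: P(Rh+) = 1.
Independent loci: 1/4 × 1 = 1/4.

1/4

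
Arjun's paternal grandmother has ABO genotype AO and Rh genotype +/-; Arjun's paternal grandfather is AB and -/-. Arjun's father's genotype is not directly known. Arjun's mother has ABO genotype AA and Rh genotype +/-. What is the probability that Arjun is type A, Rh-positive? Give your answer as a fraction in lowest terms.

15/32

Arjun's father's ABO genotype from AO × AB: 1/4 AA, 1/4 AB, 1/4 AO, 1/4 BO.
Crossing each possibility with the mother AA and summing P(type A): 1/4·1 + 1/4·1/2 + 1/4·1 + 1/4·1/2 = 3/4.
Similarly for Rh via the father's Rh distribution: P(Rh+) = 5/8.
Independent loci: 3/4 × 5/8 = 15/32.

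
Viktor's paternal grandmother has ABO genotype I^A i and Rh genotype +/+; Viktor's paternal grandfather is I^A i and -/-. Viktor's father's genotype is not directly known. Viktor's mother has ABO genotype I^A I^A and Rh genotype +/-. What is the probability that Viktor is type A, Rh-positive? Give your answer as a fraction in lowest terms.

3/4

Viktor's father's ABO genotype from I^A i × I^A i: 1/4 I^A I^A, 1/2 I^A i, 1/4 i i.
Crossing each possibility with the mother I^A I^A and summing P(type A): 1/4·1 + 1/2·1 + 1/4·1 = 1.
Similarly for Rh via the father's Rh distribution: P(Rh+) = 3/4.
Independent loci: 1 × 3/4 = 3/4.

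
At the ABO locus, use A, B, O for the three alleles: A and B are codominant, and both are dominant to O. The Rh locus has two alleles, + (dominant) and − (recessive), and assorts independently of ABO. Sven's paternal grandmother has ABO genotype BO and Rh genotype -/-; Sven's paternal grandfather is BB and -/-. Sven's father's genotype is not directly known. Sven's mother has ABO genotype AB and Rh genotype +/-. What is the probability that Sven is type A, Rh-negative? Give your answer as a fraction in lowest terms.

1/16

Sven's father's ABO genotype from BO × BB: 1/2 BB, 1/2 BO.
Crossing each possibility with the mother AB and summing P(type A): 1/2·0 + 1/2·1/4 = 1/8.
Similarly for Rh via the father's Rh distribution: P(Rh-) = 1/2.
Independent loci: 1/8 × 1/2 = 1/16.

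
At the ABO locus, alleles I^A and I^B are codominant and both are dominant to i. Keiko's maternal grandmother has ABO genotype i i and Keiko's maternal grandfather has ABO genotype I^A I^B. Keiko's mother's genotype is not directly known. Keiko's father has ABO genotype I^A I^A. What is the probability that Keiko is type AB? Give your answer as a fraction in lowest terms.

1/4

Keiko's mother's ABO genotype from i i × I^A I^B: 1/2 I^A i, 1/2 I^B i.
Crossing each possibility with the father I^A I^A and summing P(type AB): 1/2·0 + 1/2·1/2 = 1/4.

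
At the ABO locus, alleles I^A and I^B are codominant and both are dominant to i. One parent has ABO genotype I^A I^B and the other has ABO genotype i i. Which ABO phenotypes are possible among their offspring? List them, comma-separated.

Gametes from I^A I^B × i i give offspring ABO genotypes I^A i, I^B i, i.e. phenotypes A, B.

A, B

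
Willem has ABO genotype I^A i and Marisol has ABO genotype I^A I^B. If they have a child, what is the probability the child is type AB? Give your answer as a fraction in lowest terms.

1/4

ABO cross I^A i × I^A I^B → offspring phenotypes: 1/2 A, 1/4 B, 1/4 AB.
So P(type AB) = 1/4.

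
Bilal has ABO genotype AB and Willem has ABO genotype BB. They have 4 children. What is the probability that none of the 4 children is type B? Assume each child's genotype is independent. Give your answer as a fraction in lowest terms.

ABO cross AB × BB → 1/2 B, 1/2 AB.
So P(type B) = 1/2 per child.
P(not type B) = 1/2 for one child; (1/2)^4 = 1/16.

1/16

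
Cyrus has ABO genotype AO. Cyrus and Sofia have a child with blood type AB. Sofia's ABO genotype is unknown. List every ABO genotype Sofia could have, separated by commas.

AB, BB, BO

For each candidate genotype of Sofia, check whether crossing it with AO can produce every observed child phenotype.
  AA → possible child types {A} ✗
  AB → possible child types {A, B, AB} ✓
  AO → possible child types {O, A} ✗
  BB → possible child types {B, AB} ✓
  BO → possible child types {O, A, B, AB} ✓
  OO → possible child types {O, A} ✗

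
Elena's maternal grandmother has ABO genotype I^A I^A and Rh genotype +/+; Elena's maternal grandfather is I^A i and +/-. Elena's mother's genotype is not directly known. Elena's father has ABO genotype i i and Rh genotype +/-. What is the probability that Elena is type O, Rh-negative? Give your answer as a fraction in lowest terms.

Elena's mother's ABO genotype from I^A I^A × I^A i: 1/2 I^A I^A, 1/2 I^A i.
Crossing each possibility with the father i i and summing P(type O): 1/2·0 + 1/2·1/2 = 1/4.
Similarly for Rh via the mother's Rh distribution: P(Rh-) = 1/8.
Independent loci: 1/4 × 1/8 = 1/32.

1/32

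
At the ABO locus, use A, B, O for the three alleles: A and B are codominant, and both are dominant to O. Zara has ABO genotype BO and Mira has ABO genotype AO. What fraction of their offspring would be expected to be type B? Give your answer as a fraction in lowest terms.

1/4

ABO cross BO × AO → offspring phenotypes: 1/4 O, 1/4 A, 1/4 B, 1/4 AB.
So P(type B) = 1/4.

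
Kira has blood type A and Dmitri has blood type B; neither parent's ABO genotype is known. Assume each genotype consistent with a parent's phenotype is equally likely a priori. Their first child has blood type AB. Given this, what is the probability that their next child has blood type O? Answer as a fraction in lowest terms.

1/36

Possible genotypes: Kira ∈ {I^A I^A, I^A i}; Dmitri ∈ {I^B I^B, I^B i}.
Weight each parental genotype pair by prior × P(type-AB child):
  I^A I^A × I^B I^B: posterior weight 4/9; P(next child type O) = 0.
  I^A I^A × I^B i: posterior weight 2/9; P(next child type O) = 0.
  I^A i × I^B I^B: posterior weight 2/9; P(next child type O) = 0.
  I^A i × I^B i: posterior weight 1/9; P(next child type O) = 1/4.
Weighted sum = 1/36.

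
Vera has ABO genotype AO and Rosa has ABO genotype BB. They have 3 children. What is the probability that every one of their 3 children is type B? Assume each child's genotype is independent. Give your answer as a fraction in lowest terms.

ABO cross AO × BB → 1/2 B, 1/2 AB.
So P(type B) = 1/2 per child.
All 3 independent: (1/2)^3 = 1/8.

1/8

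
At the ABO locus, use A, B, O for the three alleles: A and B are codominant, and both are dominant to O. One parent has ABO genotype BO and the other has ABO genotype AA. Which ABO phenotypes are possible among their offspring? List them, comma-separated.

A, AB

Gametes from BO × AA give offspring ABO genotypes AB, AO, i.e. phenotypes A, AB.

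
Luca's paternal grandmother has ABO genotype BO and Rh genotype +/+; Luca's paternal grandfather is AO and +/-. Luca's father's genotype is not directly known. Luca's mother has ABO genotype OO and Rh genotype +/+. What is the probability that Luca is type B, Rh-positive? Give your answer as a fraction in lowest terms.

Luca's father's ABO genotype from BO × AO: 1/4 AB, 1/4 AO, 1/4 BO, 1/4 OO.
Crossing each possibility with the mother OO and summing P(type B): 1/4·1/2 + 1/4·0 + 1/4·1/2 + 1/4·0 = 1/4.
Similarly for Rh via the father's Rh distribution: P(Rh+) = 1.
Independent loci: 1/4 × 1 = 1/4.

1/4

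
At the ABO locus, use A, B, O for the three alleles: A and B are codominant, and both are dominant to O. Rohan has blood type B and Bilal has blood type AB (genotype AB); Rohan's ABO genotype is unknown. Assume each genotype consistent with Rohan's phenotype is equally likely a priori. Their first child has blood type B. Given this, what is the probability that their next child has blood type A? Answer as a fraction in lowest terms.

1/8

Possible genotypes: Rohan ∈ {BB, BO}; Bilal ∈ {AB}.
Weight each parental genotype pair by prior × P(type-B child):
  BB × AB: posterior weight 1/2; P(next child type A) = 0.
  BO × AB: posterior weight 1/2; P(next child type A) = 1/4.
Weighted sum = 1/8.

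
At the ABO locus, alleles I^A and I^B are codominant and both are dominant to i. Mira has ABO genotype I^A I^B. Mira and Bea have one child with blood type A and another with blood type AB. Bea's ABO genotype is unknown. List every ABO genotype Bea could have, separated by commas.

For each candidate genotype of Bea, check whether crossing it with I^A I^B can produce every observed child phenotype.
  I^A I^A → possible child types {A, AB} ✓
  I^A I^B → possible child types {A, B, AB} ✓
  I^A i → possible child types {A, B, AB} ✓
  I^B I^B → possible child types {B, AB} ✗
  I^B i → possible child types {A, B, AB} ✓
  i i → possible child types {A, B} ✗

I^A I^A, I^A I^B, I^A i, I^B i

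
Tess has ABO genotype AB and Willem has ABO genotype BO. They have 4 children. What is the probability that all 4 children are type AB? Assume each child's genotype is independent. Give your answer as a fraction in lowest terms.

ABO cross AB × BO → 1/4 A, 1/2 B, 1/4 AB.
So P(type AB) = 1/4 per child.
All 4 independent: (1/4)^4 = 1/256.

1/256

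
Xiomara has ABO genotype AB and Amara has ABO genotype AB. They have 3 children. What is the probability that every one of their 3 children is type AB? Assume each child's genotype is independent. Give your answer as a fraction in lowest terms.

ABO cross AB × AB → 1/4 A, 1/4 B, 1/2 AB.
So P(type AB) = 1/2 per child.
All 3 independent: (1/2)^3 = 1/8.

1/8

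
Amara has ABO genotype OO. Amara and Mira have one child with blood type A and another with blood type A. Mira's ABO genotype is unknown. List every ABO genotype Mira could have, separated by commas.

For each candidate genotype of Mira, check whether crossing it with OO can produce every observed child phenotype.
  AA → possible child types {A} ✓
  AB → possible child types {A, B} ✓
  AO → possible child types {O, A} ✓
  BB → possible child types {B} ✗
  BO → possible child types {O, B} ✗
  OO → possible child types {O} ✗

AA, AB, AO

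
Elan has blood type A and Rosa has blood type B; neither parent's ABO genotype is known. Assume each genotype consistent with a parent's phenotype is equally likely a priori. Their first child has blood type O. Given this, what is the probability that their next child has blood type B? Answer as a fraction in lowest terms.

1/4

Possible genotypes: Elan ∈ {AA, AO}; Rosa ∈ {BB, BO}.
Weight each parental genotype pair by prior × P(type-O child):
  AO × BO: posterior weight 1; P(next child type B) = 1/4.
Weighted sum = 1/4.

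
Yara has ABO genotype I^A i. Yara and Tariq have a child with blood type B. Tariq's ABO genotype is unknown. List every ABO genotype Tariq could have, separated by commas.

For each candidate genotype of Tariq, check whether crossing it with I^A i can produce every observed child phenotype.
  I^A I^A → possible child types {A} ✗
  I^A I^B → possible child types {A, B, AB} ✓
  I^A i → possible child types {O, A} ✗
  I^B I^B → possible child types {B, AB} ✓
  I^B i → possible child types {O, A, B, AB} ✓
  i i → possible child types {O, A} ✗

I^A I^B, I^B I^B, I^B i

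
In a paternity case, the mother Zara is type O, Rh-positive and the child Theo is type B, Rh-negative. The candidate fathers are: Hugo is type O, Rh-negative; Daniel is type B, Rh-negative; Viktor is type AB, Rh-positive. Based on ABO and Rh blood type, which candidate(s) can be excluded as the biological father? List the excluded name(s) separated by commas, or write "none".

Hugo

A candidate is excluded only if no genotype consistent with his phenotype could produce a type B, Rh-negative child with a type O, Rh-positive mother.
Hugo (type O, Rh-): no genotype consistent with that phenotype can produce a type-B Rh- child with a type-O mother.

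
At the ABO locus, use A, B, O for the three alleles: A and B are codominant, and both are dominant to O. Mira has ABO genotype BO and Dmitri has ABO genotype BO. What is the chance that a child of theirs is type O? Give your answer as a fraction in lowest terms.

ABO cross BO × BO → offspring phenotypes: 1/4 O, 3/4 B.
So P(type O) = 1/4.

1/4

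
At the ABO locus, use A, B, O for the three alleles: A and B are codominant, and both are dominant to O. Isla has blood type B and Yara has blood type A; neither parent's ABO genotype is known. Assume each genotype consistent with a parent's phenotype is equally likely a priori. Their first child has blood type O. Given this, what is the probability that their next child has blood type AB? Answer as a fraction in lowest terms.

1/4

Possible genotypes: Isla ∈ {BB, BO}; Yara ∈ {AA, AO}.
Weight each parental genotype pair by prior × P(type-O child):
  BO × AO: posterior weight 1; P(next child type AB) = 1/4.
Weighted sum = 1/4.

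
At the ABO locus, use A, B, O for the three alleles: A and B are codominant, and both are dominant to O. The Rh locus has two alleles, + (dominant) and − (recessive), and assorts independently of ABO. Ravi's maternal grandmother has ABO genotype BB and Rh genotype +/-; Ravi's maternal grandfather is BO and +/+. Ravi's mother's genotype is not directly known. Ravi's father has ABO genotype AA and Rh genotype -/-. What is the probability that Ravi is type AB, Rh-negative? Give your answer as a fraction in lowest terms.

Ravi's mother's ABO genotype from BB × BO: 1/2 BB, 1/2 BO.
Crossing each possibility with the father AA and summing P(type AB): 1/2·1 + 1/2·1/2 = 3/4.
Similarly for Rh via the mother's Rh distribution: P(Rh-) = 1/4.
Independent loci: 3/4 × 1/4 = 3/16.

3/16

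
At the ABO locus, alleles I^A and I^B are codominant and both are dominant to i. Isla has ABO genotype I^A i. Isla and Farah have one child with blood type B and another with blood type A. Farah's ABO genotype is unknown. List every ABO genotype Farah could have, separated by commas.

I^A I^B, I^B i

For each candidate genotype of Farah, check whether crossing it with I^A i can produce every observed child phenotype.
  I^A I^A → possible child types {A} ✗
  I^A I^B → possible child types {A, B, AB} ✓
  I^A i → possible child types {O, A} ✗
  I^B I^B → possible child types {B, AB} ✗
  I^B i → possible child types {O, A, B, AB} ✓
  i i → possible child types {O, A} ✗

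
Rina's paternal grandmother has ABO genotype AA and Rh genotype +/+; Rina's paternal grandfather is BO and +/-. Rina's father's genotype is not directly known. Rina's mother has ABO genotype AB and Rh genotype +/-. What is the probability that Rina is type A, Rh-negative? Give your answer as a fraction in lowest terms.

3/64

Rina's father's ABO genotype from AA × BO: 1/2 AB, 1/2 AO.
Crossing each possibility with the mother AB and summing P(type A): 1/2·1/4 + 1/2·1/2 = 3/8.
Similarly for Rh via the father's Rh distribution: P(Rh-) = 1/8.
Independent loci: 3/8 × 1/8 = 3/64.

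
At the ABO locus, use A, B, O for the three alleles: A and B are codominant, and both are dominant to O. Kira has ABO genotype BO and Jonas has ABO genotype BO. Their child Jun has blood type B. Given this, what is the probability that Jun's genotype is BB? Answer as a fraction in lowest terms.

Cross BO × BO → 1/4 BB, 1/2 BO, 1/4 OO.
Type-B genotypes among offspring: BB (1/4), BO (1/2); total 3/4.
P(BB | type B) = (1/4) / (3/4) = 1/3.

1/3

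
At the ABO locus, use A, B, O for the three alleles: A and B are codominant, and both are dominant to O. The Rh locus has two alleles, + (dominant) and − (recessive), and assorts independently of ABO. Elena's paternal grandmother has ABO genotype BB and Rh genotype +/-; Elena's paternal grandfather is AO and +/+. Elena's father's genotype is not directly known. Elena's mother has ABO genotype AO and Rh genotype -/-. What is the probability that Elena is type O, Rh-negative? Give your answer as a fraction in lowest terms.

Elena's father's ABO genotype from BB × AO: 1/2 AB, 1/2 BO.
Crossing each possibility with the mother AO and summing P(type O): 1/2·0 + 1/2·1/4 = 1/8.
Similarly for Rh via the father's Rh distribution: P(Rh-) = 1/4.
Independent loci: 1/8 × 1/4 = 1/32.

1/32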